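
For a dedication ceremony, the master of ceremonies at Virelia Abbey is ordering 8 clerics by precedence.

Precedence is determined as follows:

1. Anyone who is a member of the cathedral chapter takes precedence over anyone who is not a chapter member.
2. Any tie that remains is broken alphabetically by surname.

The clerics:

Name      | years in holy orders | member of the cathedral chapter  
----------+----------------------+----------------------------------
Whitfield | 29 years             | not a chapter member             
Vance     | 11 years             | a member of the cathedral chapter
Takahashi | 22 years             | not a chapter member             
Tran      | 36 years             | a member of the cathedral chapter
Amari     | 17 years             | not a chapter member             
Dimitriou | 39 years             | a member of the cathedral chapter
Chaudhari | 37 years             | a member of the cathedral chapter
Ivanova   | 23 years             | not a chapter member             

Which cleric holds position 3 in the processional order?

Tran

By the first rule: Chaudhari, Dimitriou, Tran and Vance (each a member of the cathedral chapter); then Amari, Ivanova, Takahashi and Whitfield (each not a chapter member).
Among Chaudhari, Dimitriou, Tran and Vance, alphabetically by surname: Chaudhari before Dimitriou before Tran before Vance.
Among Amari, Ivanova, Takahashi and Whitfield, alphabetically by surname: Amari before Ivanova before Takahashi before Whitfield.
Order: Chaudhari, Dimitriou, Tran, Vance, Amari, Ivanova, Takahashi, Whitfield.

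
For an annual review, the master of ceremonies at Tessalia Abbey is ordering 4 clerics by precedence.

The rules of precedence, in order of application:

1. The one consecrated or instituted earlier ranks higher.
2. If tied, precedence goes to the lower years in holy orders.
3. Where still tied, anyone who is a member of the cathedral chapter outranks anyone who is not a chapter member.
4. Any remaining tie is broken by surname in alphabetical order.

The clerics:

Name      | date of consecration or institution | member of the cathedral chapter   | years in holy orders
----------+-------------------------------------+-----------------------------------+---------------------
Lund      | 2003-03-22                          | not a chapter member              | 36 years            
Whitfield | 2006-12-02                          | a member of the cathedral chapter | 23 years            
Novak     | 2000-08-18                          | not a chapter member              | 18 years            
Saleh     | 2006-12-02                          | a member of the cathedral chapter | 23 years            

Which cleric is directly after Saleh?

By date of consecration or institution (earlier first): Novak (2000-08-18); then Lund (2003-03-22); then Saleh and Whitfield (both 2006-12-02).
Saleh and Whitfield both have years in holy orders 23 years, so the next rule applies.
Saleh and Whitfield are each a member of the cathedral chapter, so the next rule applies.
Among Saleh and Whitfield, alphabetically by surname: Saleh before Whitfield.
Order: Novak, Lund, Saleh, Whitfield.

Whitfield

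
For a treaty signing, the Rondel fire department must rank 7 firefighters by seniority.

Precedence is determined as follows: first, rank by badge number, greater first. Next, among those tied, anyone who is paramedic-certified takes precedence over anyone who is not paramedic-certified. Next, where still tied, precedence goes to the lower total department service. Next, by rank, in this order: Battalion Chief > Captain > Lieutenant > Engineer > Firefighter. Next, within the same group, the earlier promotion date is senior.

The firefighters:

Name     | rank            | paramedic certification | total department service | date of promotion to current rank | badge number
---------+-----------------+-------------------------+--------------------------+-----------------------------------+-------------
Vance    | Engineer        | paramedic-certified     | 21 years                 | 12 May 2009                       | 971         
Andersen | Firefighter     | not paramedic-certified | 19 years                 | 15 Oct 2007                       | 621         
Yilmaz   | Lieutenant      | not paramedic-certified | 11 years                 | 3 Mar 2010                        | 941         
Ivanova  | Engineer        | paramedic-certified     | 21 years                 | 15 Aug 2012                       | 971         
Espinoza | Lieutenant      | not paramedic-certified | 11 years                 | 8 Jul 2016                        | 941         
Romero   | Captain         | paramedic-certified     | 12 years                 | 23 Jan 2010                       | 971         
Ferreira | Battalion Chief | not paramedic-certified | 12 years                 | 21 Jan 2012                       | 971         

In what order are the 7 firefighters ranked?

Romero, Vance, Ivanova, Ferreira, Yilmaz, Espinoza, Andersen

By badge number (higher first): Romero, Vance, Ivanova and Ferreira (each 971); then Yilmaz and Espinoza (both 941); then Andersen (621).
Among Romero, Vance, Ivanova and Ferreira, paramedic-certified before not paramedic-certified: Romero, Vance and Ivanova (paramedic-certified) before Ferreira (not paramedic-certified).
Among Romero, Vance and Ivanova, by total department service (lower first): Romero (12 years) before Vance and Ivanova (21 years).
Vance and Ivanova are each Engineer, so the next rule applies.
Among Vance and Ivanova, by date of promotion to current rank (earlier first): Vance (12 May 2009) before Ivanova (15 Aug 2012).
Yilmaz and Espinoza are each not paramedic-certified, so the next rule applies.
Yilmaz and Espinoza both have total department service 11 years, so the next rule applies.
Yilmaz and Espinoza are each Lieutenant, so the next rule applies.
Among Yilmaz and Espinoza, by date of promotion to current rank (earlier first): Yilmaz (3 Mar 2010) before Espinoza (8 Jul 2016).
Full order: Romero, Vance, Ivanova, Ferreira, Yilmaz, Espinoza, Andersen.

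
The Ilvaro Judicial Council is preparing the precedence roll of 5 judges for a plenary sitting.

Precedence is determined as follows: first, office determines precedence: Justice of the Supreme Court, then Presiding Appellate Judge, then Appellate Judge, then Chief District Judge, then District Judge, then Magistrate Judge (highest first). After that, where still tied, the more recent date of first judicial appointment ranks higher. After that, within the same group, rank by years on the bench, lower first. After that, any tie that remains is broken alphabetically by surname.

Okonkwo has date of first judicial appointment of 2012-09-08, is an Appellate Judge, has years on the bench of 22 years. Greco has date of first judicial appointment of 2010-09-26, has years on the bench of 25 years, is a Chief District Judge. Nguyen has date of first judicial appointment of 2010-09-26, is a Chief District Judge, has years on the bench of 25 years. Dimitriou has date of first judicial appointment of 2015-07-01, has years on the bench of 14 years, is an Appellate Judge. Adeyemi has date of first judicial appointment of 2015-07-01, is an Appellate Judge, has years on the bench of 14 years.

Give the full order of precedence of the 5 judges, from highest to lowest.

Adeyemi, Dimitriou, Okonkwo, Greco, Nguyen

By office: Adeyemi, Dimitriou and Okonkwo (Appellate Judge); then Greco and Nguyen (Chief District Judge).
Among Adeyemi, Dimitriou and Okonkwo, by date of first judicial appointment (later first): Adeyemi and Dimitriou (2015-07-01) before Okonkwo (2012-09-08).
Adeyemi and Dimitriou both have years on the bench 14 years, so the next rule applies.
Among Adeyemi and Dimitriou, alphabetically by surname: Adeyemi before Dimitriou.
Greco and Nguyen both have date of first judicial appointment 2010-09-26, so the next rule applies.
Greco and Nguyen both have years on the bench 25 years, so the next rule applies.
Among Greco and Nguyen, alphabetically by surname: Greco before Nguyen.
Full order: Adeyemi, Dimitriou, Okonkwo, Greco, Nguyen.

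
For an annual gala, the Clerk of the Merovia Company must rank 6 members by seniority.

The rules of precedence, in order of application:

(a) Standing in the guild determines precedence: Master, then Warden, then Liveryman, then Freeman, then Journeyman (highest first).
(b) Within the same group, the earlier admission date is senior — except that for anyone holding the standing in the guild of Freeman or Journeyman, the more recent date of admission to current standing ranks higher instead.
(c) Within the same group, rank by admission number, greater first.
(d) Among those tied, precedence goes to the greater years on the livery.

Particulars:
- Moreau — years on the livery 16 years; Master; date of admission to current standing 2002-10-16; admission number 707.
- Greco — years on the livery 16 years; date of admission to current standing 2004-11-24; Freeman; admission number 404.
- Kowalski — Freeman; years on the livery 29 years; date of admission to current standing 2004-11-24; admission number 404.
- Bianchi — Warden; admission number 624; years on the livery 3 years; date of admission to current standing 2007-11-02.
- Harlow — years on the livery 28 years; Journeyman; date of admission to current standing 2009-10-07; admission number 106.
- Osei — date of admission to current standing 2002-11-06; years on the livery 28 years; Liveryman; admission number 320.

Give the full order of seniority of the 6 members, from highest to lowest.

By standing in the guild: Moreau (Master); then Bianchi (Warden); then Osei (Liveryman); then Kowalski and Greco (Freeman); then Harlow (Journeyman).
Kowalski and Greco both have date of admission to current standing 2004-11-24, so the next rule applies.
Kowalski and Greco both have admission number 404, so the next rule applies.
Among Kowalski and Greco, by years on the livery (higher first): Kowalski (29 years) before Greco (16 years).
Full order: Moreau, Bianchi, Osei, Kowalski, Greco, Harlow.

Moreau, Bianchi, Osei, Kowalski, Greco, Harlow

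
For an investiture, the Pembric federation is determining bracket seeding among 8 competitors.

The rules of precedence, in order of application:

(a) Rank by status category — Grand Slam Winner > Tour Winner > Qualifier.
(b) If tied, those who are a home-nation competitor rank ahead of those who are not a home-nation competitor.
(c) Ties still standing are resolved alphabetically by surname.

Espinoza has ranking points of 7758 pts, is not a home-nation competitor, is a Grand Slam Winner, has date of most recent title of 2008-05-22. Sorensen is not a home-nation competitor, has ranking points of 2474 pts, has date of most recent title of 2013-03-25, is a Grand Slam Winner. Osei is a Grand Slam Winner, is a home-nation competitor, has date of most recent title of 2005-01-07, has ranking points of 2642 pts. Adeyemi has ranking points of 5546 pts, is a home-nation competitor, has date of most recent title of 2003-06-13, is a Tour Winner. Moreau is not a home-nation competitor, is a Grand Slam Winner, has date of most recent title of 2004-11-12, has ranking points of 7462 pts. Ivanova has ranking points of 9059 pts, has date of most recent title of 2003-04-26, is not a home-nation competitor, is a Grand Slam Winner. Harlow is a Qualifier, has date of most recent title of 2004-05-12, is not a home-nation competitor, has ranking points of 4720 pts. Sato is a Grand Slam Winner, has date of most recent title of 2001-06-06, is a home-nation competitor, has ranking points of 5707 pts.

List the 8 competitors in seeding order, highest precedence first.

Osei, Sato, Espinoza, Ivanova, Moreau, Sorensen, Adeyemi, Harlow

By status category: Osei, Sato, Espinoza, Ivanova, Moreau and Sorensen (Grand Slam Winner); then Adeyemi (Tour Winner); then Harlow (Qualifier).
Among Osei, Sato, Espinoza, Ivanova, Moreau and Sorensen, a home-nation competitor before not a home-nation competitor: Osei and Sato (a home-nation competitor) before Espinoza, Ivanova, Moreau and Sorensen (not a home-nation competitor).
Among Osei and Sato, alphabetically by surname: Osei before Sato.
Among Espinoza, Ivanova, Moreau and Sorensen, alphabetically by surname: Espinoza before Ivanova before Moreau before Sorensen.
Full order: Osei, Sato, Espinoza, Ivanova, Moreau, Sorensen, Adeyemi, Harlow.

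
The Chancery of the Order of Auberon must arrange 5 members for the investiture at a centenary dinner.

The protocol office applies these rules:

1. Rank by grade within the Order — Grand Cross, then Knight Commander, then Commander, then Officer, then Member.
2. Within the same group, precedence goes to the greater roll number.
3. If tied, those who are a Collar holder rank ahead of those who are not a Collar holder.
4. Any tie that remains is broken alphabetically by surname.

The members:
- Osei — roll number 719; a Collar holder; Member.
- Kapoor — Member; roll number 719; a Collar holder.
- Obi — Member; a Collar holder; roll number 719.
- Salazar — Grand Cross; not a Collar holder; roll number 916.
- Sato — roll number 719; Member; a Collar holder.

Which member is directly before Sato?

Osei

By grade within the Order: Salazar (Grand Cross); then Kapoor, Obi, Osei and Sato (Member).
Kapoor, Obi, Osei and Sato all have roll number 719, so the next rule applies.
Kapoor, Obi, Osei and Sato are each a Collar holder, so the next rule applies.
Among Kapoor, Obi, Osei and Sato, alphabetically by surname: Kapoor before Obi before Osei before Sato.
Order: Salazar, Kapoor, Obi, Osei, Sato.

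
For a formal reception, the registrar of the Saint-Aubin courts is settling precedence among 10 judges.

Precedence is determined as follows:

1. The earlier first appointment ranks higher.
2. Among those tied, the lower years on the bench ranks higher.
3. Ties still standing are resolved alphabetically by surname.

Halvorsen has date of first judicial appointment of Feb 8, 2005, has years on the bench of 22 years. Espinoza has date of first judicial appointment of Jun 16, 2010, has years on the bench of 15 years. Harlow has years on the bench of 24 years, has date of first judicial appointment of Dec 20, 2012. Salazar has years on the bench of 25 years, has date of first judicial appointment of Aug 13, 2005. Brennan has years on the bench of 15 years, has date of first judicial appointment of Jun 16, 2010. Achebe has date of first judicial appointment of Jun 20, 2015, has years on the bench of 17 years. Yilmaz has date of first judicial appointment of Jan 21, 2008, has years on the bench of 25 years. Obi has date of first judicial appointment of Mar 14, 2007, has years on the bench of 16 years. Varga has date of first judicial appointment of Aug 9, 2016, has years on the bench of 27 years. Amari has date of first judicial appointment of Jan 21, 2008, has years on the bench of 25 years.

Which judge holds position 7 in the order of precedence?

By date of first judicial appointment (earlier first): Halvorsen (Feb 8, 2005); then Salazar (Aug 13, 2005); then Obi (Mar 14, 2007); then Amari and Yilmaz (both Jan 21, 2008); then Brennan and Espinoza (both Jun 16, 2010); then Harlow (Dec 20, 2012); then Achebe (Jun 20, 2015); then Varga (Aug 9, 2016).
Amari and Yilmaz both have years on the bench 25 years, so the next rule applies.
Among Amari and Yilmaz, alphabetically by surname: Amari before Yilmaz.
Brennan and Espinoza both have years on the bench 15 years, so the next rule applies.
Among Brennan and Espinoza, alphabetically by surname: Brennan before Espinoza.
Order: Halvorsen, Salazar, Obi, Amari, Yilmaz, Brennan, Espinoza, Harlow, Achebe, Varga.

Espinoza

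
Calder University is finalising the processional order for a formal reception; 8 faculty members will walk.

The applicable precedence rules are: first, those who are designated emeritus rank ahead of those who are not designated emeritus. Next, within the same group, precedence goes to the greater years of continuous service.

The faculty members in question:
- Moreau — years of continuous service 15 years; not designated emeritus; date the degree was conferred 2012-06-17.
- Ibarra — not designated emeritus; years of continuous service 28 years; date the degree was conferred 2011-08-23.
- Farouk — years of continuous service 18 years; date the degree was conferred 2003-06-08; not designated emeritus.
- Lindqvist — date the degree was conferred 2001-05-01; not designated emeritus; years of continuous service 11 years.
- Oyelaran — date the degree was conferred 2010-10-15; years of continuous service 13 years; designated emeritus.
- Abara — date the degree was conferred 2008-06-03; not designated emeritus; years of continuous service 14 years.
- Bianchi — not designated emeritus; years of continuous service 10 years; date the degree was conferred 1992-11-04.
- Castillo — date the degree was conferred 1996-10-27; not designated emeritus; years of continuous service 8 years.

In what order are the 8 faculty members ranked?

By the first rule: Oyelaran (designated emeritus); then Ibarra, Farouk, Moreau, Abara, Lindqvist, Bianchi and Castillo (each not designated emeritus).
Among Ibarra, Farouk, Moreau, Abara, Lindqvist, Bianchi and Castillo, by years of continuous service (higher first): Ibarra (28 years) before Farouk (18 years) before Moreau (15 years) before Abara (14 years) before Lindqvist (11 years) before Bianchi (10 years) before Castillo (8 years).
Full order: Oyelaran, Ibarra, Farouk, Moreau, Abara, Lindqvist, Bianchi, Castillo.

Oyelaran, Ibarra, Farouk, Moreau, Abara, Lindqvist, Bianchi, Castillo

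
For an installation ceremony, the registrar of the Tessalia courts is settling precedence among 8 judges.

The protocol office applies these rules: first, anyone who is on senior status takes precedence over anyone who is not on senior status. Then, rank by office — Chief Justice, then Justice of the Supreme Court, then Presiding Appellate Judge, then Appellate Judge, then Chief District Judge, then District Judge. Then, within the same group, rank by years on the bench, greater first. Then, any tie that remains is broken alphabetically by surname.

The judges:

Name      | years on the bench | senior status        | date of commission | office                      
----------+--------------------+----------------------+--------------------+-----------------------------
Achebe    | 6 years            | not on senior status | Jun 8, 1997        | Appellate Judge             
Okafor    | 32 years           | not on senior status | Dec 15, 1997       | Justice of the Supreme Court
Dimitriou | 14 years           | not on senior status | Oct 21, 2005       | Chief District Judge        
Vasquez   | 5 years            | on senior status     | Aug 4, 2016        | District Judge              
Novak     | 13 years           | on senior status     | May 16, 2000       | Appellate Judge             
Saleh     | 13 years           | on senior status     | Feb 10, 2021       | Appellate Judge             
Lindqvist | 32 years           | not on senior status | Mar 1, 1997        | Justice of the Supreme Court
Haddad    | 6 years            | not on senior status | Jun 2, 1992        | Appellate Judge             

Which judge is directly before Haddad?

Achebe

By the first rule: Novak, Saleh and Vasquez (each on senior status); then Lindqvist, Okafor, Achebe, Haddad and Dimitriou (each not on senior status).
Among Novak, Saleh and Vasquez, by office: Novak and Saleh (Appellate Judge) before Vasquez (District Judge).
Novak and Saleh both have years on the bench 13 years, so the next rule applies.
Among Novak and Saleh, alphabetically by surname: Novak before Saleh.
Among Lindqvist, Okafor, Achebe, Haddad and Dimitriou, by office: Lindqvist and Okafor (Justice of the Supreme Court) before Achebe and Haddad (Appellate Judge) before Dimitriou (Chief District Judge).
Lindqvist and Okafor both have years on the bench 32 years, so the next rule applies.
Among Lindqvist and Okafor, alphabetically by surname: Lindqvist before Okafor.
Achebe and Haddad both have years on the bench 6 years, so the next rule applies.
Among Achebe and Haddad, alphabetically by surname: Achebe before Haddad.
Order: Novak, Saleh, Vasquez, Lindqvist, Okafor, Achebe, Haddad, Dimitriou.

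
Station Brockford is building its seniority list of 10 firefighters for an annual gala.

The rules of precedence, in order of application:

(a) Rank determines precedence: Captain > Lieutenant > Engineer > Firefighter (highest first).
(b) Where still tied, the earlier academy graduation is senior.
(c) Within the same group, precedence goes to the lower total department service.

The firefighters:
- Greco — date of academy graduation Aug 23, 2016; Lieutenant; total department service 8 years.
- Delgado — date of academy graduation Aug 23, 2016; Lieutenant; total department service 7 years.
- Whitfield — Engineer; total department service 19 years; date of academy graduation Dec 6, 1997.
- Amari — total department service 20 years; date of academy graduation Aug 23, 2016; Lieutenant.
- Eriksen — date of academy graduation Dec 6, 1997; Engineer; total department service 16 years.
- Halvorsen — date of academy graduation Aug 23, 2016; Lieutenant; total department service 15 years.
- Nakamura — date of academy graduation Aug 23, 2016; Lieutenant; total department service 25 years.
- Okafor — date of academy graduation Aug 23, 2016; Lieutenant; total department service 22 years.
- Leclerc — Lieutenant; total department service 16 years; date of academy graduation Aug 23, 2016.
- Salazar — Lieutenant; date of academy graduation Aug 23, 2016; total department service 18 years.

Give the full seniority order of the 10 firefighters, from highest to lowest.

Delgado, Greco, Halvorsen, Leclerc, Salazar, Amari, Okafor, Nakamura, Eriksen, Whitfield

By rank: Delgado, Greco, Halvorsen, Leclerc, Salazar, Amari, Okafor and Nakamura (Lieutenant); then Eriksen and Whitfield (Engineer).
Delgado, Greco, Halvorsen, Leclerc, Salazar, Amari, Okafor and Nakamura all have date of academy graduation Aug 23, 2016, so the next rule applies.
Among Delgado, Greco, Halvorsen, Leclerc, Salazar, Amari, Okafor and Nakamura, by total department service (lower first): Delgado (7 years) before Greco (8 years) before Halvorsen (15 years) before Leclerc (16 years) before Salazar (18 years) before Amari (20 years) before Okafor (22 years) before Nakamura (25 years).
Eriksen and Whitfield both have date of academy graduation Dec 6, 1997, so the next rule applies.
Among Eriksen and Whitfield, by total department service (lower first): Eriksen (16 years) before Whitfield (19 years).
Full order: Delgado, Greco, Halvorsen, Leclerc, Salazar, Amari, Okafor, Nakamura, Eriksen, Whitfield.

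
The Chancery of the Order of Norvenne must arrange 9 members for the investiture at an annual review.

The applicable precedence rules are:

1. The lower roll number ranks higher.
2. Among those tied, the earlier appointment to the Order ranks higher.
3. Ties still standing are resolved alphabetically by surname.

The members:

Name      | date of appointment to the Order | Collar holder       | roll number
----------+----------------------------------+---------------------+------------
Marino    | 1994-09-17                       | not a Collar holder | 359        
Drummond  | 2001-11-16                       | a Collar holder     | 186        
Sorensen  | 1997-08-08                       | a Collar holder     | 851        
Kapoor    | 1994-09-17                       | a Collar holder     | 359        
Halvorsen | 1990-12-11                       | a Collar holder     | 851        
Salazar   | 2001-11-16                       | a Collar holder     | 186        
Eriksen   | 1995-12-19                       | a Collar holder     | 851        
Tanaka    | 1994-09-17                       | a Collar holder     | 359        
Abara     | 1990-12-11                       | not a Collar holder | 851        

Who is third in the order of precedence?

By roll number (lower first): Drummond and Salazar (both 186); then Kapoor, Marino and Tanaka (each 359); then Abara, Halvorsen, Eriksen and Sorensen (each 851).
Drummond and Salazar both have date of appointment to the Order 2001-11-16, so the next rule applies.
Among Drummond and Salazar, alphabetically by surname: Drummond before Salazar.
Kapoor, Marino and Tanaka all have date of appointment to the Order 1994-09-17, so the next rule applies.
Among Kapoor, Marino and Tanaka, alphabetically by surname: Kapoor before Marino before Tanaka.
Among Abara, Halvorsen, Eriksen and Sorensen, by date of appointment to the Order (earlier first): Abara and Halvorsen (1990-12-11) before Eriksen (1995-12-19) before Sorensen (1997-08-08).
Among Abara and Halvorsen, alphabetically by surname: Abara before Halvorsen.
Order: Drummond, Salazar, Kapoor, Marino, Tanaka, Abara, Halvorsen, Eriksen, Sorensen.

Kapoor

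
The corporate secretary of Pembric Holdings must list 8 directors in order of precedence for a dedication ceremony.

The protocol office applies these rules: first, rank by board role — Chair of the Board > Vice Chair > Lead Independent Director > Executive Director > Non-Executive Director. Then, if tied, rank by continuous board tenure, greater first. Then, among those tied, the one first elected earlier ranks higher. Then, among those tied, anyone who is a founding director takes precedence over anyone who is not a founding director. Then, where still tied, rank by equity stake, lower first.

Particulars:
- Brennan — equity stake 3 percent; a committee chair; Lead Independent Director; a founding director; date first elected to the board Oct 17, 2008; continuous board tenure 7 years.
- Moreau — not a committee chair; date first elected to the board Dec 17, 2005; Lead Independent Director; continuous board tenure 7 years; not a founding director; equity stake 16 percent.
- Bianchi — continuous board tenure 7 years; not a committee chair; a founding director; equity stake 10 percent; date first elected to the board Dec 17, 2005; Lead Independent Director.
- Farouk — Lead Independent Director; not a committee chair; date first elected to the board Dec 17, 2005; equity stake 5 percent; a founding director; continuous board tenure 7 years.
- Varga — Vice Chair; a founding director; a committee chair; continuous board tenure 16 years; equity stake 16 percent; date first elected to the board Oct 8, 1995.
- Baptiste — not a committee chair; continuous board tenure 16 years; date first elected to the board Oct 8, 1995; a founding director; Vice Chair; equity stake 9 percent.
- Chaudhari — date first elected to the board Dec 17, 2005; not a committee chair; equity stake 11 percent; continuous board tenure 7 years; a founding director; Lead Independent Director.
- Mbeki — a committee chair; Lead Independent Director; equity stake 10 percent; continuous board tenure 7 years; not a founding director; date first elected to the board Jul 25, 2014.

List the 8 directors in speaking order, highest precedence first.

By board role: Baptiste and Varga (Vice Chair); then Farouk, Bianchi, Chaudhari, Moreau, Brennan and Mbeki (Lead Independent Director).
Baptiste and Varga both have continuous board tenure 16 years, so the next rule applies.
Baptiste and Varga both have date first elected to the board Oct 8, 1995, so the next rule applies.
Baptiste and Varga are each a founding director, so the next rule applies.
Among Baptiste and Varga, by equity stake (lower first): Baptiste (9 percent) before Varga (16 percent).
Farouk, Bianchi, Chaudhari, Moreau, Brennan and Mbeki all have continuous board tenure 7 years, so the next rule applies.
Among Farouk, Bianchi, Chaudhari, Moreau, Brennan and Mbeki, by date first elected to the board (earlier first): Farouk, Bianchi, Chaudhari and Moreau (Dec 17, 2005) before Brennan (Oct 17, 2008) before Mbeki (Jul 25, 2014).
Among Farouk, Bianchi, Chaudhari and Moreau, a founding director before not a founding director: Farouk, Bianchi and Chaudhari (a founding director) before Moreau (not a founding director).
Among Farouk, Bianchi and Chaudhari, by equity stake (lower first): Farouk (5 percent) before Bianchi (10 percent) before Chaudhari (11 percent).
Full order: Baptiste, Varga, Farouk, Bianchi, Chaudhari, Moreau, Brennan, Mbeki.

Baptiste, Varga, Farouk, Bianchi, Chaudhari, Moreau, Brennan, Mbeki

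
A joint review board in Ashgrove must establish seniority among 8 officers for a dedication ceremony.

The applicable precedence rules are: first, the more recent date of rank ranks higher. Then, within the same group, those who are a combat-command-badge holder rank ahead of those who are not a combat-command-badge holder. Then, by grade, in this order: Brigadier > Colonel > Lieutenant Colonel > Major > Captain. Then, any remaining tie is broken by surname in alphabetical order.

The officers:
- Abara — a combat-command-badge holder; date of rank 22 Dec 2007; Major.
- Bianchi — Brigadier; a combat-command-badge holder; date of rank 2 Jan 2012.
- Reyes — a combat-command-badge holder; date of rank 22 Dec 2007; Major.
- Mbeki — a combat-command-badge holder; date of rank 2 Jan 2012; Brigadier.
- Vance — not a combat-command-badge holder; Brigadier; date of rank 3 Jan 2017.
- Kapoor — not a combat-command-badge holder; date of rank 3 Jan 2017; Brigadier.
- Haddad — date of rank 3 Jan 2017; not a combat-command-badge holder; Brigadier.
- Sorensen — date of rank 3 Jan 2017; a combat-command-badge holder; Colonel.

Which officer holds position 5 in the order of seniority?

By date of rank (later first): Sorensen, Haddad, Kapoor and Vance (each 3 Jan 2017); then Bianchi and Mbeki (both 2 Jan 2012); then Abara and Reyes (both 22 Dec 2007).
Among Sorensen, Haddad, Kapoor and Vance, a combat-command-badge holder before not a combat-command-badge holder: Sorensen (a combat-command-badge holder) before Haddad, Kapoor and Vance (not a combat-command-badge holder).
Haddad, Kapoor and Vance are each Brigadier, so the next rule applies.
Among Haddad, Kapoor and Vance, alphabetically by surname: Haddad before Kapoor before Vance.
Bianchi and Mbeki are each a combat-command-badge holder, so the next rule applies.
Bianchi and Mbeki are each Brigadier, so the next rule applies.
Among Bianchi and Mbeki, alphabetically by surname: Bianchi before Mbeki.
Abara and Reyes are each a combat-command-badge holder, so the next rule applies.
Abara and Reyes are each Major, so the next rule applies.
Among Abara and Reyes, alphabetically by surname: Abara before Reyes.
Order: Sorensen, Haddad, Kapoor, Vance, Bianchi, Mbeki, Abara, Reyes.

Bianchi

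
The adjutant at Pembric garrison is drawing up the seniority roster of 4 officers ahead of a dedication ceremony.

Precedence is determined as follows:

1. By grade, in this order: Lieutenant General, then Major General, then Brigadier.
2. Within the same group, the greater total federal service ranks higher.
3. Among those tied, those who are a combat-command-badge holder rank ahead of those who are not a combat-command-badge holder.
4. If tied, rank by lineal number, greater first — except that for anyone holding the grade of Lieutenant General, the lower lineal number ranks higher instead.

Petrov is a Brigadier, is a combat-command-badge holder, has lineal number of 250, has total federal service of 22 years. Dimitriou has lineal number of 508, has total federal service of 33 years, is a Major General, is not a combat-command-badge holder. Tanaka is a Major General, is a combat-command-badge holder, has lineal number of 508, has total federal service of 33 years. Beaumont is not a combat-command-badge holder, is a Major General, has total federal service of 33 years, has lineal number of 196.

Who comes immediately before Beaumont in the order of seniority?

Dimitriou

By grade: Tanaka, Dimitriou and Beaumont (Major General); then Petrov (Brigadier).
Tanaka, Dimitriou and Beaumont all have total federal service 33 years, so the next rule applies.
Among Tanaka, Dimitriou and Beaumont, a combat-command-badge holder before not a combat-command-badge holder: Tanaka (a combat-command-badge holder) before Dimitriou and Beaumont (not a combat-command-badge holder).
Among Dimitriou and Beaumont, by lineal number (higher first): Dimitriou (508) before Beaumont (196).
Order: Tanaka, Dimitriou, Beaumont, Petrov.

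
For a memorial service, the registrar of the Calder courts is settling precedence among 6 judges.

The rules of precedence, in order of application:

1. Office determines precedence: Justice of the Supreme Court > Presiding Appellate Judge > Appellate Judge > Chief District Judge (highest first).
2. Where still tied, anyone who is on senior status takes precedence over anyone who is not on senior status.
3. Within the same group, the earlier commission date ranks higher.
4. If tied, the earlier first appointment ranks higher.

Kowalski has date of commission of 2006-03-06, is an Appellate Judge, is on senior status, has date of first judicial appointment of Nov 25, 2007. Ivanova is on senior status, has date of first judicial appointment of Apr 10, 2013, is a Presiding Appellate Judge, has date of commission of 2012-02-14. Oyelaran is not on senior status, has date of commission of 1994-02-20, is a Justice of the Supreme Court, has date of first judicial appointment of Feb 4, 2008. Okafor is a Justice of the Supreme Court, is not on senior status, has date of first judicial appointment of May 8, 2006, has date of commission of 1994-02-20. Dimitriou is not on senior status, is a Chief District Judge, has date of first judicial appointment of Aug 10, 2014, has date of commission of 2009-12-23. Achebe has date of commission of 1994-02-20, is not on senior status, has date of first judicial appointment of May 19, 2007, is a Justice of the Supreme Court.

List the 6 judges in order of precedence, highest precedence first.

By office: Okafor, Achebe and Oyelaran (Justice of the Supreme Court); then Ivanova (Presiding Appellate Judge); then Kowalski (Appellate Judge); then Dimitriou (Chief District Judge).
Okafor, Achebe and Oyelaran are each not on senior status, so the next rule applies.
Okafor, Achebe and Oyelaran all have date of commission 1994-02-20, so the next rule applies.
Among Okafor, Achebe and Oyelaran, by date of first judicial appointment (earlier first): Okafor (May 8, 2006) before Achebe (May 19, 2007) before Oyelaran (Feb 4, 2008).
Full order: Okafor, Achebe, Oyelaran, Ivanova, Kowalski, Dimitriou.

Okafor, Achebe, Oyelaran, Ivanova, Kowalski, Dimitriou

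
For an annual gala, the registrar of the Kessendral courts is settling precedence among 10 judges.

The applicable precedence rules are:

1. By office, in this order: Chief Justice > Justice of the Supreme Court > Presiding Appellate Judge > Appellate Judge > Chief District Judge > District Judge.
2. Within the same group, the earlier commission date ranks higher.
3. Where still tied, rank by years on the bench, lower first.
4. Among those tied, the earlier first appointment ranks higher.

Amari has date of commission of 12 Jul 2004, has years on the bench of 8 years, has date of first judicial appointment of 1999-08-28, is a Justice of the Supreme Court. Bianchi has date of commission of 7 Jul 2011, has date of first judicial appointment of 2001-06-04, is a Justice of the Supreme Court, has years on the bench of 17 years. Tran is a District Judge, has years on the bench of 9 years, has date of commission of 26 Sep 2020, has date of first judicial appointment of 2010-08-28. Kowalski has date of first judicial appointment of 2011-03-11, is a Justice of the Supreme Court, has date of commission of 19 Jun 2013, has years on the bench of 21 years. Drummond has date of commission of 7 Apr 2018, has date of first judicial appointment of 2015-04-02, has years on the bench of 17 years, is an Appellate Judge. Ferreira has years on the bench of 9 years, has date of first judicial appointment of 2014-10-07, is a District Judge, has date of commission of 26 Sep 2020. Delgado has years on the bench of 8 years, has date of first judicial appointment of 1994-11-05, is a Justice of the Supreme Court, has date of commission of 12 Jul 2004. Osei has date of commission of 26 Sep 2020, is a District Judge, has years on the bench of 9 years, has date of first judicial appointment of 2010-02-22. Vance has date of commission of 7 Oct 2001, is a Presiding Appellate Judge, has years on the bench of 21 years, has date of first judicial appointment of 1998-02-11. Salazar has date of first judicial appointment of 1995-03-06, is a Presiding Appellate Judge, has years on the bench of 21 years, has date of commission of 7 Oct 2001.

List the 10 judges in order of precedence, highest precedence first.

By office: Delgado, Amari, Bianchi and Kowalski (Justice of the Supreme Court); then Salazar and Vance (Presiding Appellate Judge); then Drummond (Appellate Judge); then Osei, Tran and Ferreira (District Judge).
Among Delgado, Amari, Bianchi and Kowalski, by date of commission (earlier first): Delgado and Amari (12 Jul 2004) before Bianchi (7 Jul 2011) before Kowalski (19 Jun 2013).
Delgado and Amari both have years on the bench 8 years, so the next rule applies.
Among Delgado and Amari, by date of first judicial appointment (earlier first): Delgado (1994-11-05) before Amari (1999-08-28).
Salazar and Vance both have date of commission 7 Oct 2001, so the next rule applies.
Salazar and Vance both have years on the bench 21 years, so the next rule applies.
Among Salazar and Vance, by date of first judicial appointment (earlier first): Salazar (1995-03-06) before Vance (1998-02-11).
Osei, Tran and Ferreira all have date of commission 26 Sep 2020, so the next rule applies.
Osei, Tran and Ferreira all have years on the bench 9 years, so the next rule applies.
Among Osei, Tran and Ferreira, by date of first judicial appointment (earlier first): Osei (2010-02-22) before Tran (2010-08-28) before Ferreira (2014-10-07).
Full order: Delgado, Amari, Bianchi, Kowalski, Salazar, Vance, Drummond, Osei, Tran, Ferreira.

Delgado, Amari, Bianchi, Kowalski, Salazar, Vance, Drummond, Osei, Tran, Ferreira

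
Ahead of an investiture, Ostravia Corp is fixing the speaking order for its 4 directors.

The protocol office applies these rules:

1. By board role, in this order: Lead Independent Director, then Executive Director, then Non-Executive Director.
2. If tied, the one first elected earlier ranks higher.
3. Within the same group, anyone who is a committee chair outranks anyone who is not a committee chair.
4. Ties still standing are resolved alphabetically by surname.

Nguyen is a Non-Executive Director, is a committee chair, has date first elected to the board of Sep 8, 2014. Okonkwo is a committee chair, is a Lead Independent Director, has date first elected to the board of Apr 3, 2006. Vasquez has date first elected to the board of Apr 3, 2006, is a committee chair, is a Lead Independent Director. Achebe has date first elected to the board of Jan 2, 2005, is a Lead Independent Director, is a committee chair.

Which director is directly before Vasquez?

By board role: Achebe, Okonkwo and Vasquez (Lead Independent Director); then Nguyen (Non-Executive Director).
Among Achebe, Okonkwo and Vasquez, by date first elected to the board (earlier first): Achebe (Jan 2, 2005) before Okonkwo and Vasquez (Apr 3, 2006).
Okonkwo and Vasquez are each a committee chair, so the next rule applies.
Among Okonkwo and Vasquez, alphabetically by surname: Okonkwo before Vasquez.
Order: Achebe, Okonkwo, Vasquez, Nguyen.

Okonkwo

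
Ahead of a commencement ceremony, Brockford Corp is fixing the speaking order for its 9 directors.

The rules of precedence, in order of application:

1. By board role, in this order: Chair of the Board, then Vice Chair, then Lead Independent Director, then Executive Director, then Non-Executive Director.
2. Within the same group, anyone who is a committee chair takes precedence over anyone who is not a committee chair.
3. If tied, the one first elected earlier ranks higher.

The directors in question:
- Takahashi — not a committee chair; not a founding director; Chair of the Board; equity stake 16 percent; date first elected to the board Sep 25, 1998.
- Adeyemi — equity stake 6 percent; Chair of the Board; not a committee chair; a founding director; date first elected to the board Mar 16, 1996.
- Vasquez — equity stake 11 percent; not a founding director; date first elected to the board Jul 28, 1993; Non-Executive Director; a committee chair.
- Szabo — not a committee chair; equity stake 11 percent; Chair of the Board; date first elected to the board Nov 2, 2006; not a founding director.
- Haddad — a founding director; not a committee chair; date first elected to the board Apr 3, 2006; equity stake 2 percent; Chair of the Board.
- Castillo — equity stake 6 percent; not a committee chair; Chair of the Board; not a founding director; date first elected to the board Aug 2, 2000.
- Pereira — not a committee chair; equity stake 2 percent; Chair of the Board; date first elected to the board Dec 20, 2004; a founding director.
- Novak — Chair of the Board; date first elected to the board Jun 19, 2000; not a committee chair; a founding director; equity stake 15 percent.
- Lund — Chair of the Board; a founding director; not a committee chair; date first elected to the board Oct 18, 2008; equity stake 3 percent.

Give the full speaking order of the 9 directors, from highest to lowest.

Adeyemi, Takahashi, Novak, Castillo, Pereira, Haddad, Szabo, Lund, Vasquez

By board role: Adeyemi, Takahashi, Novak, Castillo, Pereira, Haddad, Szabo and Lund (Chair of the Board); then Vasquez (Non-Executive Director).
Adeyemi, Takahashi, Novak, Castillo, Pereira, Haddad, Szabo and Lund are each not a committee chair, so the next rule applies.
Among Adeyemi, Takahashi, Novak, Castillo, Pereira, Haddad, Szabo and Lund, by date first elected to the board (earlier first): Adeyemi (Mar 16, 1996) before Takahashi (Sep 25, 1998) before Novak (Jun 19, 2000) before Castillo (Aug 2, 2000) before Pereira (Dec 20, 2004) before Haddad (Apr 3, 2006) before Szabo (Nov 2, 2006) before Lund (Oct 18, 2008).
Full order: Adeyemi, Takahashi, Novak, Castillo, Pereira, Haddad, Szabo, Lund, Vasquez.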